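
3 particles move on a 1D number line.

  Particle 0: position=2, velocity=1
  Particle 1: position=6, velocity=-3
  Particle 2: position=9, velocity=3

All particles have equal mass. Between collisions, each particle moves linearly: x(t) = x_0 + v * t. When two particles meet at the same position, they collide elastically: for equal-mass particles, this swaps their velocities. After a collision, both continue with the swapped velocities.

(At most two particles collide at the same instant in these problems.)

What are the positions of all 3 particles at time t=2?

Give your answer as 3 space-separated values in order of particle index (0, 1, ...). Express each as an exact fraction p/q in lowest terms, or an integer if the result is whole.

Collision at t=1: particles 0 and 1 swap velocities; positions: p0=3 p1=3 p2=12; velocities now: v0=-3 v1=1 v2=3
Advance to t=2 (no further collisions before then); velocities: v0=-3 v1=1 v2=3; positions = 0 4 15

Answer: 0 4 15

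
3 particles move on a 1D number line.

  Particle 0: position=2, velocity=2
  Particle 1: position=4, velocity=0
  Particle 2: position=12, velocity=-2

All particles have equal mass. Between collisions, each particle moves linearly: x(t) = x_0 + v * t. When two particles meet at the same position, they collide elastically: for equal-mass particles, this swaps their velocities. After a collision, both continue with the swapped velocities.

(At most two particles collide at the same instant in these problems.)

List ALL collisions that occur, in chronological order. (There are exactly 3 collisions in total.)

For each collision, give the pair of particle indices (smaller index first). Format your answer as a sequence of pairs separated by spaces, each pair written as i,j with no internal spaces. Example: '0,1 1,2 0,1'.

Answer: 0,1 1,2 0,1

Derivation:
Collision at t=1: particles 0 and 1 swap velocities; positions: p0=4 p1=4 p2=10; velocities now: v0=0 v1=2 v2=-2
Collision at t=5/2: particles 1 and 2 swap velocities; positions: p0=4 p1=7 p2=7; velocities now: v0=0 v1=-2 v2=2
Collision at t=4: particles 0 and 1 swap velocities; positions: p0=4 p1=4 p2=10; velocities now: v0=-2 v1=0 v2=2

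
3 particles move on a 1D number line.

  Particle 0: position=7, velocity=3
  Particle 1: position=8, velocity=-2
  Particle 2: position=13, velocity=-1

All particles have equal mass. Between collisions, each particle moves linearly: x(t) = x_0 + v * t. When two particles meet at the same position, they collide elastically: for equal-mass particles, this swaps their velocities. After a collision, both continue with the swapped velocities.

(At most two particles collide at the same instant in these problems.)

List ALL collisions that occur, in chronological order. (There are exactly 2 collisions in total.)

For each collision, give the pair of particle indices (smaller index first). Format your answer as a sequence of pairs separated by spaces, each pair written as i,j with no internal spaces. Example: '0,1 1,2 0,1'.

Answer: 0,1 1,2

Derivation:
Collision at t=1/5: particles 0 and 1 swap velocities; positions: p0=38/5 p1=38/5 p2=64/5; velocities now: v0=-2 v1=3 v2=-1
Collision at t=3/2: particles 1 and 2 swap velocities; positions: p0=5 p1=23/2 p2=23/2; velocities now: v0=-2 v1=-1 v2=3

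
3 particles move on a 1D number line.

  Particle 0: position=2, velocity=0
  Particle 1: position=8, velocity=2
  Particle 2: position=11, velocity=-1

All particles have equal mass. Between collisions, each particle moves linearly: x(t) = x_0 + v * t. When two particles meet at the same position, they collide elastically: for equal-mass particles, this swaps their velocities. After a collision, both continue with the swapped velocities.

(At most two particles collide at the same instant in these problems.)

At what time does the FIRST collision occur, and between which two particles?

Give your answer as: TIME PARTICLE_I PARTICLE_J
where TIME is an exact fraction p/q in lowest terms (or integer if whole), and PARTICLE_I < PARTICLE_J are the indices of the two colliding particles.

Pair (0,1): pos 2,8 vel 0,2 -> not approaching (rel speed -2 <= 0)
Pair (1,2): pos 8,11 vel 2,-1 -> gap=3, closing at 3/unit, collide at t=1
Earliest collision: t=1 between 1 and 2

Answer: 1 1 2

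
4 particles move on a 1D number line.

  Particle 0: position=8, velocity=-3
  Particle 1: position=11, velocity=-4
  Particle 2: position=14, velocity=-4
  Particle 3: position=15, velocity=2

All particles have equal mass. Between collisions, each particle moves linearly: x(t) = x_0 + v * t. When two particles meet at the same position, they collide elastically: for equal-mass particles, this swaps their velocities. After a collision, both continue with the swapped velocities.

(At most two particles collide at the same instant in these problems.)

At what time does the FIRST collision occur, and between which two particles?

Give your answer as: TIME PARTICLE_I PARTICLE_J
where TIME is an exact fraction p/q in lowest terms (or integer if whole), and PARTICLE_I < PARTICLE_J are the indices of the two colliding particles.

Pair (0,1): pos 8,11 vel -3,-4 -> gap=3, closing at 1/unit, collide at t=3
Pair (1,2): pos 11,14 vel -4,-4 -> not approaching (rel speed 0 <= 0)
Pair (2,3): pos 14,15 vel -4,2 -> not approaching (rel speed -6 <= 0)
Earliest collision: t=3 between 0 and 1

Answer: 3 0 1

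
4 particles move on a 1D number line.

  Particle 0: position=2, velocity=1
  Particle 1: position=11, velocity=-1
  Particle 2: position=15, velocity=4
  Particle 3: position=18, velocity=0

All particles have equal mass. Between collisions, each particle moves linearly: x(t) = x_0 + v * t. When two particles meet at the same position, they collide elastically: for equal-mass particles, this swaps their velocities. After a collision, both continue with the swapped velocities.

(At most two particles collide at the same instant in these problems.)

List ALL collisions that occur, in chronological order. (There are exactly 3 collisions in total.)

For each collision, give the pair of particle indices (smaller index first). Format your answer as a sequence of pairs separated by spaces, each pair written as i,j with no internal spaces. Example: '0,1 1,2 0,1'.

Answer: 2,3 0,1 1,2

Derivation:
Collision at t=3/4: particles 2 and 3 swap velocities; positions: p0=11/4 p1=41/4 p2=18 p3=18; velocities now: v0=1 v1=-1 v2=0 v3=4
Collision at t=9/2: particles 0 and 1 swap velocities; positions: p0=13/2 p1=13/2 p2=18 p3=33; velocities now: v0=-1 v1=1 v2=0 v3=4
Collision at t=16: particles 1 and 2 swap velocities; positions: p0=-5 p1=18 p2=18 p3=79; velocities now: v0=-1 v1=0 v2=1 v3=4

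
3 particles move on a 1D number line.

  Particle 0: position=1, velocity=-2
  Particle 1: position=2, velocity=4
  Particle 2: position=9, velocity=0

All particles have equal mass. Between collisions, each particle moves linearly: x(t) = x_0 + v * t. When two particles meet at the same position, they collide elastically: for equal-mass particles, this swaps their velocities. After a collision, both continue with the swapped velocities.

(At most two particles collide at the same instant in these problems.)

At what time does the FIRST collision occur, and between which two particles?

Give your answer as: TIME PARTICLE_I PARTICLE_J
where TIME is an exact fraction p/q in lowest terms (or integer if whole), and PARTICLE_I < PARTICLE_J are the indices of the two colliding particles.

Answer: 7/4 1 2

Derivation:
Pair (0,1): pos 1,2 vel -2,4 -> not approaching (rel speed -6 <= 0)
Pair (1,2): pos 2,9 vel 4,0 -> gap=7, closing at 4/unit, collide at t=7/4
Earliest collision: t=7/4 between 1 and 2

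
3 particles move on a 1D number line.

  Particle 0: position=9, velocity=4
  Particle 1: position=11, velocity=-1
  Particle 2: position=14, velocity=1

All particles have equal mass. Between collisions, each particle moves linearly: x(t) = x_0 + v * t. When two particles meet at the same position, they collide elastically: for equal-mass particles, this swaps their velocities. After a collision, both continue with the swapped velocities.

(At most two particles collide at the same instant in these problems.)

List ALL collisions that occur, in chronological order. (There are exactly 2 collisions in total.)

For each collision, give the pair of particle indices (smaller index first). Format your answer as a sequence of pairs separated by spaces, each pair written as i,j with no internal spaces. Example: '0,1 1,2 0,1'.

Collision at t=2/5: particles 0 and 1 swap velocities; positions: p0=53/5 p1=53/5 p2=72/5; velocities now: v0=-1 v1=4 v2=1
Collision at t=5/3: particles 1 and 2 swap velocities; positions: p0=28/3 p1=47/3 p2=47/3; velocities now: v0=-1 v1=1 v2=4

Answer: 0,1 1,2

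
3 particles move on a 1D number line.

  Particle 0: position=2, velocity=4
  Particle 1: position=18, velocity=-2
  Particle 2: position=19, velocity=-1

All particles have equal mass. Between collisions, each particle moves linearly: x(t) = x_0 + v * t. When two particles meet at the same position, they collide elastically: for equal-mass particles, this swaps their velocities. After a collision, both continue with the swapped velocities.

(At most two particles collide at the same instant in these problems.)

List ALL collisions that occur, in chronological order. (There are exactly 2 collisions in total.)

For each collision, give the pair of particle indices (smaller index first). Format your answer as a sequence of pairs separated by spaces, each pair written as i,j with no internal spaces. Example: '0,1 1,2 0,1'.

Collision at t=8/3: particles 0 and 1 swap velocities; positions: p0=38/3 p1=38/3 p2=49/3; velocities now: v0=-2 v1=4 v2=-1
Collision at t=17/5: particles 1 and 2 swap velocities; positions: p0=56/5 p1=78/5 p2=78/5; velocities now: v0=-2 v1=-1 v2=4

Answer: 0,1 1,2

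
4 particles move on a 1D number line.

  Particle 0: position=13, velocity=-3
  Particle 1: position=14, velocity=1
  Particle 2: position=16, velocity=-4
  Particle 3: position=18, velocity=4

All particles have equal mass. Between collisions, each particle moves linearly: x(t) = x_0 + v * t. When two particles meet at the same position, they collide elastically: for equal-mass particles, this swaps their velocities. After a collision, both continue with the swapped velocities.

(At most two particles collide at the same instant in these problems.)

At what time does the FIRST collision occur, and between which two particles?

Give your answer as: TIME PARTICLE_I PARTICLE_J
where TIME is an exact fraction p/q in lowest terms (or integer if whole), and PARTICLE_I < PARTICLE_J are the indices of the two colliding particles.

Answer: 2/5 1 2

Derivation:
Pair (0,1): pos 13,14 vel -3,1 -> not approaching (rel speed -4 <= 0)
Pair (1,2): pos 14,16 vel 1,-4 -> gap=2, closing at 5/unit, collide at t=2/5
Pair (2,3): pos 16,18 vel -4,4 -> not approaching (rel speed -8 <= 0)
Earliest collision: t=2/5 between 1 and 2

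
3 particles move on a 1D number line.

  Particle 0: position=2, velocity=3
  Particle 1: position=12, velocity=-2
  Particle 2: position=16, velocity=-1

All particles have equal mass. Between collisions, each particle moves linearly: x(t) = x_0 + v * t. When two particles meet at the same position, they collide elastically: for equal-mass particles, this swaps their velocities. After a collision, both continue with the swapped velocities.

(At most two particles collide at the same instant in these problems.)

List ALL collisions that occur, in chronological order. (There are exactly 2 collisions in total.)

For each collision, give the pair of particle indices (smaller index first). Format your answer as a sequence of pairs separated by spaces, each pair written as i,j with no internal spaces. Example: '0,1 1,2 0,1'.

Collision at t=2: particles 0 and 1 swap velocities; positions: p0=8 p1=8 p2=14; velocities now: v0=-2 v1=3 v2=-1
Collision at t=7/2: particles 1 and 2 swap velocities; positions: p0=5 p1=25/2 p2=25/2; velocities now: v0=-2 v1=-1 v2=3

Answer: 0,1 1,2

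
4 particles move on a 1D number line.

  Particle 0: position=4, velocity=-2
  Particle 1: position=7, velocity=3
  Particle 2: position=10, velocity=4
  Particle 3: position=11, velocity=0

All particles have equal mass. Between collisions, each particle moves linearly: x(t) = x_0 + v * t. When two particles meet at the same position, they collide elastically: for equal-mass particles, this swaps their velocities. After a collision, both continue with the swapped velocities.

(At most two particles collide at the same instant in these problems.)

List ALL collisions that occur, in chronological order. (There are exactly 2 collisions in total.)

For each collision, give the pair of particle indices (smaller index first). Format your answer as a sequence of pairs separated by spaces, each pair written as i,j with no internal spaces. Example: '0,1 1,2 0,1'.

Answer: 2,3 1,2

Derivation:
Collision at t=1/4: particles 2 and 3 swap velocities; positions: p0=7/2 p1=31/4 p2=11 p3=11; velocities now: v0=-2 v1=3 v2=0 v3=4
Collision at t=4/3: particles 1 and 2 swap velocities; positions: p0=4/3 p1=11 p2=11 p3=46/3; velocities now: v0=-2 v1=0 v2=3 v3=4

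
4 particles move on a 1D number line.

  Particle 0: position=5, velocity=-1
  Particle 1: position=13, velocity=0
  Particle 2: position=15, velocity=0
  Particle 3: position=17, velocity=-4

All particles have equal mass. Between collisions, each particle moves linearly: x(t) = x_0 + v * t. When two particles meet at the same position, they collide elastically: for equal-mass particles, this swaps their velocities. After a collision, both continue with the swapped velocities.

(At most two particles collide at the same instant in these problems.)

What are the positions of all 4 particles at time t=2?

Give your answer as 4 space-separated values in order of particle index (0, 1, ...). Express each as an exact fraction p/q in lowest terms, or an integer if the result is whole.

Answer: 3 9 13 15

Derivation:
Collision at t=1/2: particles 2 and 3 swap velocities; positions: p0=9/2 p1=13 p2=15 p3=15; velocities now: v0=-1 v1=0 v2=-4 v3=0
Collision at t=1: particles 1 and 2 swap velocities; positions: p0=4 p1=13 p2=13 p3=15; velocities now: v0=-1 v1=-4 v2=0 v3=0
Advance to t=2 (no further collisions before then); velocities: v0=-1 v1=-4 v2=0 v3=0; positions = 3 9 13 15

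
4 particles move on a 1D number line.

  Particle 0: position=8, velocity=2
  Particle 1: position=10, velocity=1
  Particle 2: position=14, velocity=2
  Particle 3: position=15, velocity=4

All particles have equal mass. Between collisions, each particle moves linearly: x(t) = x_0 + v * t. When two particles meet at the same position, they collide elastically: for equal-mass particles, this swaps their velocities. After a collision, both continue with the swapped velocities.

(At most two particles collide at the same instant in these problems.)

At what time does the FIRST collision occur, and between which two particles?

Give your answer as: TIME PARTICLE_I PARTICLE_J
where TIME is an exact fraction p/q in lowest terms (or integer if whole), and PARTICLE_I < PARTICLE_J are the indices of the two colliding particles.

Pair (0,1): pos 8,10 vel 2,1 -> gap=2, closing at 1/unit, collide at t=2
Pair (1,2): pos 10,14 vel 1,2 -> not approaching (rel speed -1 <= 0)
Pair (2,3): pos 14,15 vel 2,4 -> not approaching (rel speed -2 <= 0)
Earliest collision: t=2 between 0 and 1

Answer: 2 0 1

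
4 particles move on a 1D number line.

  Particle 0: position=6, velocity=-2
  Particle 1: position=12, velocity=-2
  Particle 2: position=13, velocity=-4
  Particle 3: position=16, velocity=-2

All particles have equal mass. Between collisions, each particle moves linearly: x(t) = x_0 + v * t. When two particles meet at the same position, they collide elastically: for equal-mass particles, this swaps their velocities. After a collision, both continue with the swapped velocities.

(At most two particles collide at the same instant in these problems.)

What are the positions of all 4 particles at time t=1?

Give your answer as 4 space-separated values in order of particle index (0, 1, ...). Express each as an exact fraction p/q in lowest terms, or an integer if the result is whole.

Answer: 4 9 10 14

Derivation:
Collision at t=1/2: particles 1 and 2 swap velocities; positions: p0=5 p1=11 p2=11 p3=15; velocities now: v0=-2 v1=-4 v2=-2 v3=-2
Advance to t=1 (no further collisions before then); velocities: v0=-2 v1=-4 v2=-2 v3=-2; positions = 4 9 10 14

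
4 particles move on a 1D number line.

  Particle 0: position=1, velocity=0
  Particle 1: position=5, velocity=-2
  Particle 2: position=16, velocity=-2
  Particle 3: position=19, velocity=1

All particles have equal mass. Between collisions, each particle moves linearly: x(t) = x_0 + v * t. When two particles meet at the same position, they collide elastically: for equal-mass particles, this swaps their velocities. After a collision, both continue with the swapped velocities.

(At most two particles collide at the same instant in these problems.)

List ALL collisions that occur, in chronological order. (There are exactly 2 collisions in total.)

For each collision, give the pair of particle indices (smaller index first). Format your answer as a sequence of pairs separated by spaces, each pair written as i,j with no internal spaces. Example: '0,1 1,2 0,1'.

Answer: 0,1 1,2

Derivation:
Collision at t=2: particles 0 and 1 swap velocities; positions: p0=1 p1=1 p2=12 p3=21; velocities now: v0=-2 v1=0 v2=-2 v3=1
Collision at t=15/2: particles 1 and 2 swap velocities; positions: p0=-10 p1=1 p2=1 p3=53/2; velocities now: v0=-2 v1=-2 v2=0 v3=1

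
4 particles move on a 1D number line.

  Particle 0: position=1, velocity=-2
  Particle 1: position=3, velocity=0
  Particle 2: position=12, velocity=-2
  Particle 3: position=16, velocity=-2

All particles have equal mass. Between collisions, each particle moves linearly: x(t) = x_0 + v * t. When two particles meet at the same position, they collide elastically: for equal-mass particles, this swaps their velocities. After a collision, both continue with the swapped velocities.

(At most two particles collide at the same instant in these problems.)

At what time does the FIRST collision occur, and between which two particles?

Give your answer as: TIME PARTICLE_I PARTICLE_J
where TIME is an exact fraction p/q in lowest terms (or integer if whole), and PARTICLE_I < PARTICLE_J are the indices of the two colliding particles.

Pair (0,1): pos 1,3 vel -2,0 -> not approaching (rel speed -2 <= 0)
Pair (1,2): pos 3,12 vel 0,-2 -> gap=9, closing at 2/unit, collide at t=9/2
Pair (2,3): pos 12,16 vel -2,-2 -> not approaching (rel speed 0 <= 0)
Earliest collision: t=9/2 between 1 and 2

Answer: 9/2 1 2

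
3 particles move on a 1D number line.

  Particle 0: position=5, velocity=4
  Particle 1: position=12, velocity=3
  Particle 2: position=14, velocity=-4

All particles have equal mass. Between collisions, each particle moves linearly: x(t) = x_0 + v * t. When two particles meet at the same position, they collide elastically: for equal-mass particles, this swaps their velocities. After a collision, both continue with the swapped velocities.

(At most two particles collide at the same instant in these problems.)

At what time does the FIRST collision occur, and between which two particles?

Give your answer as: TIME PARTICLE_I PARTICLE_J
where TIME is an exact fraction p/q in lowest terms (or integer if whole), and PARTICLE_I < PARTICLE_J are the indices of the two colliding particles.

Answer: 2/7 1 2

Derivation:
Pair (0,1): pos 5,12 vel 4,3 -> gap=7, closing at 1/unit, collide at t=7
Pair (1,2): pos 12,14 vel 3,-4 -> gap=2, closing at 7/unit, collide at t=2/7
Earliest collision: t=2/7 between 1 and 2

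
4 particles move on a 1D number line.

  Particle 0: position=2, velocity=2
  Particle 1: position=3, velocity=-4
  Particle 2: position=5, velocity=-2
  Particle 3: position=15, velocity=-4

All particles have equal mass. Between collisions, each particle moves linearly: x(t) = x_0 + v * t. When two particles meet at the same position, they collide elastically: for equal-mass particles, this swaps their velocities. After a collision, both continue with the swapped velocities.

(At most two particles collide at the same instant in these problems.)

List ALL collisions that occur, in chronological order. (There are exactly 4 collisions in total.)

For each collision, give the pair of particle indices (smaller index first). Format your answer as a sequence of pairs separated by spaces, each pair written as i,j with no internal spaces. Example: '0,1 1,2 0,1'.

Answer: 0,1 1,2 2,3 1,2

Derivation:
Collision at t=1/6: particles 0 and 1 swap velocities; positions: p0=7/3 p1=7/3 p2=14/3 p3=43/3; velocities now: v0=-4 v1=2 v2=-2 v3=-4
Collision at t=3/4: particles 1 and 2 swap velocities; positions: p0=0 p1=7/2 p2=7/2 p3=12; velocities now: v0=-4 v1=-2 v2=2 v3=-4
Collision at t=13/6: particles 2 and 3 swap velocities; positions: p0=-17/3 p1=2/3 p2=19/3 p3=19/3; velocities now: v0=-4 v1=-2 v2=-4 v3=2
Collision at t=5: particles 1 and 2 swap velocities; positions: p0=-17 p1=-5 p2=-5 p3=12; velocities now: v0=-4 v1=-4 v2=-2 v3=2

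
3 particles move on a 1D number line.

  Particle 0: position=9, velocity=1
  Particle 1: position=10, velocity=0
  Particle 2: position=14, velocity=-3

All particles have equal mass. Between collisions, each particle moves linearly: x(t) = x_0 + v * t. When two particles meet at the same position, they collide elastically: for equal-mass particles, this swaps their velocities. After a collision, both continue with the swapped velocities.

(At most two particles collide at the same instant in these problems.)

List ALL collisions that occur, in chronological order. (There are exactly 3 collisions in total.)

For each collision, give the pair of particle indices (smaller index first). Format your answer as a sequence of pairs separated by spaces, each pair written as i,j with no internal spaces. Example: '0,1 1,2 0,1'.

Answer: 0,1 1,2 0,1

Derivation:
Collision at t=1: particles 0 and 1 swap velocities; positions: p0=10 p1=10 p2=11; velocities now: v0=0 v1=1 v2=-3
Collision at t=5/4: particles 1 and 2 swap velocities; positions: p0=10 p1=41/4 p2=41/4; velocities now: v0=0 v1=-3 v2=1
Collision at t=4/3: particles 0 and 1 swap velocities; positions: p0=10 p1=10 p2=31/3; velocities now: v0=-3 v1=0 v2=1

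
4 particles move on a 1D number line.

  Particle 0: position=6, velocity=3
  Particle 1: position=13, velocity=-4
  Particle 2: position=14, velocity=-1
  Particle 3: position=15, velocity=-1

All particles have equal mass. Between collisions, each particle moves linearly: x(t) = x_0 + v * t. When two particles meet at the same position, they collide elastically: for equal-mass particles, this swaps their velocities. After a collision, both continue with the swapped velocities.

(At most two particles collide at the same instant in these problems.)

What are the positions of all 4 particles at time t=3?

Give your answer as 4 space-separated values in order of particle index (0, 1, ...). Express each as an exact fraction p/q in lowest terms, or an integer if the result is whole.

Collision at t=1: particles 0 and 1 swap velocities; positions: p0=9 p1=9 p2=13 p3=14; velocities now: v0=-4 v1=3 v2=-1 v3=-1
Collision at t=2: particles 1 and 2 swap velocities; positions: p0=5 p1=12 p2=12 p3=13; velocities now: v0=-4 v1=-1 v2=3 v3=-1
Collision at t=9/4: particles 2 and 3 swap velocities; positions: p0=4 p1=47/4 p2=51/4 p3=51/4; velocities now: v0=-4 v1=-1 v2=-1 v3=3
Advance to t=3 (no further collisions before then); velocities: v0=-4 v1=-1 v2=-1 v3=3; positions = 1 11 12 15

Answer: 1 11 12 15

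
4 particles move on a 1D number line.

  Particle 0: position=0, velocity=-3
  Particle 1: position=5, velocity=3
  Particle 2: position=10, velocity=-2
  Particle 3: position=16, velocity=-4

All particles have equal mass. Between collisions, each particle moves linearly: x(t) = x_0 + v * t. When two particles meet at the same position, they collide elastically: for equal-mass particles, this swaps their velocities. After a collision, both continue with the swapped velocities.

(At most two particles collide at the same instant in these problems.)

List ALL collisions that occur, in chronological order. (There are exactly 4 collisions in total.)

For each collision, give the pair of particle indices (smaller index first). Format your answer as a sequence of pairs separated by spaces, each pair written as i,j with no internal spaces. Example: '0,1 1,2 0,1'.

Collision at t=1: particles 1 and 2 swap velocities; positions: p0=-3 p1=8 p2=8 p3=12; velocities now: v0=-3 v1=-2 v2=3 v3=-4
Collision at t=11/7: particles 2 and 3 swap velocities; positions: p0=-33/7 p1=48/7 p2=68/7 p3=68/7; velocities now: v0=-3 v1=-2 v2=-4 v3=3
Collision at t=3: particles 1 and 2 swap velocities; positions: p0=-9 p1=4 p2=4 p3=14; velocities now: v0=-3 v1=-4 v2=-2 v3=3
Collision at t=16: particles 0 and 1 swap velocities; positions: p0=-48 p1=-48 p2=-22 p3=53; velocities now: v0=-4 v1=-3 v2=-2 v3=3

Answer: 1,2 2,3 1,2 0,1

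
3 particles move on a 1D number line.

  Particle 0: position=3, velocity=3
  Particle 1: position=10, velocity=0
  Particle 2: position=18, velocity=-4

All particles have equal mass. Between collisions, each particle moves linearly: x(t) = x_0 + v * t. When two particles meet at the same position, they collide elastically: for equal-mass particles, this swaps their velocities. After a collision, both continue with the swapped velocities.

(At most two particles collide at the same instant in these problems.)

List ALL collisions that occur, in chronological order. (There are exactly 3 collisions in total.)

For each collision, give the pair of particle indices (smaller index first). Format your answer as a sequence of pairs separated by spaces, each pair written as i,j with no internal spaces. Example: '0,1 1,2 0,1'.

Answer: 1,2 0,1 1,2

Derivation:
Collision at t=2: particles 1 and 2 swap velocities; positions: p0=9 p1=10 p2=10; velocities now: v0=3 v1=-4 v2=0
Collision at t=15/7: particles 0 and 1 swap velocities; positions: p0=66/7 p1=66/7 p2=10; velocities now: v0=-4 v1=3 v2=0
Collision at t=7/3: particles 1 and 2 swap velocities; positions: p0=26/3 p1=10 p2=10; velocities now: v0=-4 v1=0 v2=3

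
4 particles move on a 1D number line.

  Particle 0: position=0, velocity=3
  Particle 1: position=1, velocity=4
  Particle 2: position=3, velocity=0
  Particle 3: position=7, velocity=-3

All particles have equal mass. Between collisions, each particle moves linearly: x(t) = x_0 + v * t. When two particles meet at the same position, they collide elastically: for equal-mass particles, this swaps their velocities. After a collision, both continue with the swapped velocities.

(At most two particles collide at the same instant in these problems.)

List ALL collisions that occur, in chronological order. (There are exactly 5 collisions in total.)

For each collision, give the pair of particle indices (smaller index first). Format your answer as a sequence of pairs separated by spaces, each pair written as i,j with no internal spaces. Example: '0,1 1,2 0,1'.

Collision at t=1/2: particles 1 and 2 swap velocities; positions: p0=3/2 p1=3 p2=3 p3=11/2; velocities now: v0=3 v1=0 v2=4 v3=-3
Collision at t=6/7: particles 2 and 3 swap velocities; positions: p0=18/7 p1=3 p2=31/7 p3=31/7; velocities now: v0=3 v1=0 v2=-3 v3=4
Collision at t=1: particles 0 and 1 swap velocities; positions: p0=3 p1=3 p2=4 p3=5; velocities now: v0=0 v1=3 v2=-3 v3=4
Collision at t=7/6: particles 1 and 2 swap velocities; positions: p0=3 p1=7/2 p2=7/2 p3=17/3; velocities now: v0=0 v1=-3 v2=3 v3=4
Collision at t=4/3: particles 0 and 1 swap velocities; positions: p0=3 p1=3 p2=4 p3=19/3; velocities now: v0=-3 v1=0 v2=3 v3=4

Answer: 1,2 2,3 0,1 1,2 0,1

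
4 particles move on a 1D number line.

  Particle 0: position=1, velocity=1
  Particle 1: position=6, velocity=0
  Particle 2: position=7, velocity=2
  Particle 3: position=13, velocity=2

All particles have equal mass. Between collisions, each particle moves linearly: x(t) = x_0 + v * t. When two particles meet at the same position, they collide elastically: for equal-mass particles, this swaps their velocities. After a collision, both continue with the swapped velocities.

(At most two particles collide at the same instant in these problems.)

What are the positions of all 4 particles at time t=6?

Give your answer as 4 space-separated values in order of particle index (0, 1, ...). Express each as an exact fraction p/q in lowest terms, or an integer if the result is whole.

Collision at t=5: particles 0 and 1 swap velocities; positions: p0=6 p1=6 p2=17 p3=23; velocities now: v0=0 v1=1 v2=2 v3=2
Advance to t=6 (no further collisions before then); velocities: v0=0 v1=1 v2=2 v3=2; positions = 6 7 19 25

Answer: 6 7 19 25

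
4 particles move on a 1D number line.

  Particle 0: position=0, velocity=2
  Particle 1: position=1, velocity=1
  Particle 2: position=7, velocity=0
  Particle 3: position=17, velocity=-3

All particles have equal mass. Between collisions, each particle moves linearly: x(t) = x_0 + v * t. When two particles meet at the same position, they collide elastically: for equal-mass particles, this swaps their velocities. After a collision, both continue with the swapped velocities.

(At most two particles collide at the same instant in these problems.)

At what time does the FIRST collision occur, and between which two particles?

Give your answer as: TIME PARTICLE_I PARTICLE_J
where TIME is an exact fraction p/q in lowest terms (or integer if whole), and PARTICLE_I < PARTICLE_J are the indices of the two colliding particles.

Answer: 1 0 1

Derivation:
Pair (0,1): pos 0,1 vel 2,1 -> gap=1, closing at 1/unit, collide at t=1
Pair (1,2): pos 1,7 vel 1,0 -> gap=6, closing at 1/unit, collide at t=6
Pair (2,3): pos 7,17 vel 0,-3 -> gap=10, closing at 3/unit, collide at t=10/3
Earliest collision: t=1 between 0 and 1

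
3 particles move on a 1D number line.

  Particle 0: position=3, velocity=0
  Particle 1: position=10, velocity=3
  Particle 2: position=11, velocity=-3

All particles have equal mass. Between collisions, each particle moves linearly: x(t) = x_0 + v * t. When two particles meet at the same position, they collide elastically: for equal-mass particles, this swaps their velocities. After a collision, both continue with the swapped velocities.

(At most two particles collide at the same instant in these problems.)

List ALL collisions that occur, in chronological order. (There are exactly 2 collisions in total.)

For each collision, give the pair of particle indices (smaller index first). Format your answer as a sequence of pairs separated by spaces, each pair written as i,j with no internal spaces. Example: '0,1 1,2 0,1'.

Collision at t=1/6: particles 1 and 2 swap velocities; positions: p0=3 p1=21/2 p2=21/2; velocities now: v0=0 v1=-3 v2=3
Collision at t=8/3: particles 0 and 1 swap velocities; positions: p0=3 p1=3 p2=18; velocities now: v0=-3 v1=0 v2=3

Answer: 1,2 0,1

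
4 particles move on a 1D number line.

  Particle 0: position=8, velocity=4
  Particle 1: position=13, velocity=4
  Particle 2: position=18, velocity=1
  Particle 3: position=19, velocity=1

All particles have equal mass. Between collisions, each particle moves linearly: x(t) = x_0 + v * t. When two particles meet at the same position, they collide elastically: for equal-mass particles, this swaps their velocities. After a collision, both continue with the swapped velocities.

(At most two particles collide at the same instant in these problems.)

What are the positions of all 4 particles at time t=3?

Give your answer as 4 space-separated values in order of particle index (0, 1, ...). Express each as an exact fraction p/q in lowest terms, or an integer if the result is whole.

Answer: 20 21 22 25

Derivation:
Collision at t=5/3: particles 1 and 2 swap velocities; positions: p0=44/3 p1=59/3 p2=59/3 p3=62/3; velocities now: v0=4 v1=1 v2=4 v3=1
Collision at t=2: particles 2 and 3 swap velocities; positions: p0=16 p1=20 p2=21 p3=21; velocities now: v0=4 v1=1 v2=1 v3=4
Advance to t=3 (no further collisions before then); velocities: v0=4 v1=1 v2=1 v3=4; positions = 20 21 22 25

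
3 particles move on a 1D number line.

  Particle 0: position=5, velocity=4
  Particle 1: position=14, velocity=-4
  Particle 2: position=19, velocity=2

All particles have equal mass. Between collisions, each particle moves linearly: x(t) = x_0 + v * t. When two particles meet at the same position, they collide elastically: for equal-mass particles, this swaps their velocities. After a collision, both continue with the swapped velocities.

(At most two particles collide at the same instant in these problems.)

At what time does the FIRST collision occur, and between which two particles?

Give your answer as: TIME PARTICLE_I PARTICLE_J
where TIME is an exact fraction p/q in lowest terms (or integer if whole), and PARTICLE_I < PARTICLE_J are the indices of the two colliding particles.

Answer: 9/8 0 1

Derivation:
Pair (0,1): pos 5,14 vel 4,-4 -> gap=9, closing at 8/unit, collide at t=9/8
Pair (1,2): pos 14,19 vel -4,2 -> not approaching (rel speed -6 <= 0)
Earliest collision: t=9/8 between 0 and 1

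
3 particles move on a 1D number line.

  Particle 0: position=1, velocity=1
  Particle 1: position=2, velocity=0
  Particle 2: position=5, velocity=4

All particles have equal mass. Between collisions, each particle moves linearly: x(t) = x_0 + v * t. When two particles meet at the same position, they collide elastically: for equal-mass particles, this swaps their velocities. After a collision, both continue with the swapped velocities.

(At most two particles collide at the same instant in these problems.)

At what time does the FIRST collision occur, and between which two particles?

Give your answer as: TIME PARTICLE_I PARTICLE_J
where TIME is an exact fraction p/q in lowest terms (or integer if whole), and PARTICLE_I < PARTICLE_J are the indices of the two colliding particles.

Pair (0,1): pos 1,2 vel 1,0 -> gap=1, closing at 1/unit, collide at t=1
Pair (1,2): pos 2,5 vel 0,4 -> not approaching (rel speed -4 <= 0)
Earliest collision: t=1 between 0 and 1

Answer: 1 0 1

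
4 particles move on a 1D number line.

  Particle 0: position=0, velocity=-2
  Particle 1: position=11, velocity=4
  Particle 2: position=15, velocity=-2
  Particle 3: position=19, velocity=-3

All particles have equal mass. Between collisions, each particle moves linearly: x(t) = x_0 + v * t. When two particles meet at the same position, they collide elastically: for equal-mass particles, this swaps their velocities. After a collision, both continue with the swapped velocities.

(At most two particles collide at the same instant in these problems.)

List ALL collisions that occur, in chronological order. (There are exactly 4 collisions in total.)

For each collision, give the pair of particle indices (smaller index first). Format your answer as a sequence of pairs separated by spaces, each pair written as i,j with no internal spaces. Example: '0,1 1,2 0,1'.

Answer: 1,2 2,3 1,2 0,1

Derivation:
Collision at t=2/3: particles 1 and 2 swap velocities; positions: p0=-4/3 p1=41/3 p2=41/3 p3=17; velocities now: v0=-2 v1=-2 v2=4 v3=-3
Collision at t=8/7: particles 2 and 3 swap velocities; positions: p0=-16/7 p1=89/7 p2=109/7 p3=109/7; velocities now: v0=-2 v1=-2 v2=-3 v3=4
Collision at t=4: particles 1 and 2 swap velocities; positions: p0=-8 p1=7 p2=7 p3=27; velocities now: v0=-2 v1=-3 v2=-2 v3=4
Collision at t=19: particles 0 and 1 swap velocities; positions: p0=-38 p1=-38 p2=-23 p3=87; velocities now: v0=-3 v1=-2 v2=-2 v3=4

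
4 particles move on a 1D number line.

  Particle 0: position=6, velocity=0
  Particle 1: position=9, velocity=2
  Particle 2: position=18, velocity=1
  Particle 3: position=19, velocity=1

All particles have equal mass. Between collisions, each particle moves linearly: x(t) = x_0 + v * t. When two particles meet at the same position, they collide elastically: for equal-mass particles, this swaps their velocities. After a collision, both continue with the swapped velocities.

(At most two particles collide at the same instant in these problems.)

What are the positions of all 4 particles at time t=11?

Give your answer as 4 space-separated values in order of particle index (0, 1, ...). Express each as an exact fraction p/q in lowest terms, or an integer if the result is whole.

Answer: 6 29 30 31

Derivation:
Collision at t=9: particles 1 and 2 swap velocities; positions: p0=6 p1=27 p2=27 p3=28; velocities now: v0=0 v1=1 v2=2 v3=1
Collision at t=10: particles 2 and 3 swap velocities; positions: p0=6 p1=28 p2=29 p3=29; velocities now: v0=0 v1=1 v2=1 v3=2
Advance to t=11 (no further collisions before then); velocities: v0=0 v1=1 v2=1 v3=2; positions = 6 29 30 31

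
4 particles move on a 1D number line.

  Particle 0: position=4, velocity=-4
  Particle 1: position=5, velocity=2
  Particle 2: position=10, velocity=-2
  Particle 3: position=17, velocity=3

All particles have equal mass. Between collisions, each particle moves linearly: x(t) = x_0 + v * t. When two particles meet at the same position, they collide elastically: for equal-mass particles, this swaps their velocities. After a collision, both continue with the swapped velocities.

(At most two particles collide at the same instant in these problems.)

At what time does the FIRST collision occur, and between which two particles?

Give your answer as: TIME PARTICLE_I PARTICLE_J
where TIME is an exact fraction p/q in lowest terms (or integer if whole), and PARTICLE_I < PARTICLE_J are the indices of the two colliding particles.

Pair (0,1): pos 4,5 vel -4,2 -> not approaching (rel speed -6 <= 0)
Pair (1,2): pos 5,10 vel 2,-2 -> gap=5, closing at 4/unit, collide at t=5/4
Pair (2,3): pos 10,17 vel -2,3 -> not approaching (rel speed -5 <= 0)
Earliest collision: t=5/4 between 1 and 2

Answer: 5/4 1 2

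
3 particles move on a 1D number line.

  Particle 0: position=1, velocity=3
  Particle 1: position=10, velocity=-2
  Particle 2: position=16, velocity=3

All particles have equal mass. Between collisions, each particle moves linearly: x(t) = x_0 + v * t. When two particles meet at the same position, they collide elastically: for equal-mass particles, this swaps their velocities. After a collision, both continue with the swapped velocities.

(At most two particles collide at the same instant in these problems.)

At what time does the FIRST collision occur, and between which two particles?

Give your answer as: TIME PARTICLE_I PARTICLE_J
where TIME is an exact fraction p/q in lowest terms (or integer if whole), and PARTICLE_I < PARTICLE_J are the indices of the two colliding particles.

Pair (0,1): pos 1,10 vel 3,-2 -> gap=9, closing at 5/unit, collide at t=9/5
Pair (1,2): pos 10,16 vel -2,3 -> not approaching (rel speed -5 <= 0)
Earliest collision: t=9/5 between 0 and 1

Answer: 9/5 0 1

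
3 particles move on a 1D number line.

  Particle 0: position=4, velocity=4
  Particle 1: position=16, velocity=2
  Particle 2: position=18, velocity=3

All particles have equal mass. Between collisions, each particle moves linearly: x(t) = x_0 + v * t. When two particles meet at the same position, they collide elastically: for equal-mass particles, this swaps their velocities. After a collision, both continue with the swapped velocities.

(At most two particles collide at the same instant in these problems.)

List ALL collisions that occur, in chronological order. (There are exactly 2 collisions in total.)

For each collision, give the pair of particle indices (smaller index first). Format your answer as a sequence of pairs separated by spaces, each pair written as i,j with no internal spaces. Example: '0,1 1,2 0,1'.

Collision at t=6: particles 0 and 1 swap velocities; positions: p0=28 p1=28 p2=36; velocities now: v0=2 v1=4 v2=3
Collision at t=14: particles 1 and 2 swap velocities; positions: p0=44 p1=60 p2=60; velocities now: v0=2 v1=3 v2=4

Answer: 0,1 1,2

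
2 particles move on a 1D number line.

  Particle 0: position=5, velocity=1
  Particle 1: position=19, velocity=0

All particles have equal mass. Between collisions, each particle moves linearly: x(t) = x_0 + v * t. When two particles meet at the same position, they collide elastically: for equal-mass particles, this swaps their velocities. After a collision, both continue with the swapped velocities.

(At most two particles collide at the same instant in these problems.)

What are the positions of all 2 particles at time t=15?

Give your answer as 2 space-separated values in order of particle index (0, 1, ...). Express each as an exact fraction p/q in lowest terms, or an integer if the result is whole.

Collision at t=14: particles 0 and 1 swap velocities; positions: p0=19 p1=19; velocities now: v0=0 v1=1
Advance to t=15 (no further collisions before then); velocities: v0=0 v1=1; positions = 19 20

Answer: 19 20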